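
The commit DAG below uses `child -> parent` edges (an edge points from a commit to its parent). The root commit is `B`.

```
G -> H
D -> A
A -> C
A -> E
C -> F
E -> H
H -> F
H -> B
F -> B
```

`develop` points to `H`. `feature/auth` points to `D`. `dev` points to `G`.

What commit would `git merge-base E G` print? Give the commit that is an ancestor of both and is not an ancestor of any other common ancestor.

Ancestors of E: {B, E, F, H}.
Ancestors of G: {B, F, G, H}.
Common ancestors: {B, F, H}.
Among these, H is not an ancestor of any other common ancestor — it is the merge base.

H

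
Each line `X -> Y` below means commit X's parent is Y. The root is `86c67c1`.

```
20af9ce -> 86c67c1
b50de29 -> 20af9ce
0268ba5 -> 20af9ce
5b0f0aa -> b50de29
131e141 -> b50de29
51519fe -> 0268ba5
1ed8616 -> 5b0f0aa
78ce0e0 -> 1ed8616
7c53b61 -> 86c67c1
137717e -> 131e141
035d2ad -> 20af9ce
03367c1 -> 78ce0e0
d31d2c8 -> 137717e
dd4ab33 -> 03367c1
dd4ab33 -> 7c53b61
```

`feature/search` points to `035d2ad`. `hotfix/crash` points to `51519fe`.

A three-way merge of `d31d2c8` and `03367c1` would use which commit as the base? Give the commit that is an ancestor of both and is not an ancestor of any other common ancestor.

Ancestors of d31d2c8: {131e141, 137717e, 20af9ce, 86c67c1, b50de29, d31d2c8}.
Ancestors of 03367c1: {03367c1, 1ed8616, 20af9ce, 5b0f0aa, 78ce0e0, 86c67c1, b50de29}.
Common ancestors: {20af9ce, 86c67c1, b50de29}.
Among these, b50de29 is not an ancestor of any other common ancestor — it is the merge base.

b50de29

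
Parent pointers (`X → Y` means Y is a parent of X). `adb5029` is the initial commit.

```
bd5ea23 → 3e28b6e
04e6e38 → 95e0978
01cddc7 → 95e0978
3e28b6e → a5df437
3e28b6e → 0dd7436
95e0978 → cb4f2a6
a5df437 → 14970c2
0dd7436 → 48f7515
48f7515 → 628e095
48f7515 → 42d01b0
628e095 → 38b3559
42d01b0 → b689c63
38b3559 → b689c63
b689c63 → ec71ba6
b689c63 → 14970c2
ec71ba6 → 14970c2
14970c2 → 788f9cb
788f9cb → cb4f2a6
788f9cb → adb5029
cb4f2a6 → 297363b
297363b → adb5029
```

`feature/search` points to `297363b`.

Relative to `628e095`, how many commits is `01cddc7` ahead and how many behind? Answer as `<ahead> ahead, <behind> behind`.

2 ahead, 6 behind

Reachable from 01cddc7: {01cddc7, 297363b, 95e0978, adb5029, cb4f2a6}.
Reachable from 628e095: {14970c2, 297363b, 38b3559, 628e095, 788f9cb, adb5029, b689c63, cb4f2a6, ec71ba6}.
Only in 01cddc7's history (ahead): {01cddc7, 95e0978} — 2.
Only in 628e095's history (behind): {14970c2, 38b3559, 628e095, 788f9cb, b689c63, ec71ba6} — 6.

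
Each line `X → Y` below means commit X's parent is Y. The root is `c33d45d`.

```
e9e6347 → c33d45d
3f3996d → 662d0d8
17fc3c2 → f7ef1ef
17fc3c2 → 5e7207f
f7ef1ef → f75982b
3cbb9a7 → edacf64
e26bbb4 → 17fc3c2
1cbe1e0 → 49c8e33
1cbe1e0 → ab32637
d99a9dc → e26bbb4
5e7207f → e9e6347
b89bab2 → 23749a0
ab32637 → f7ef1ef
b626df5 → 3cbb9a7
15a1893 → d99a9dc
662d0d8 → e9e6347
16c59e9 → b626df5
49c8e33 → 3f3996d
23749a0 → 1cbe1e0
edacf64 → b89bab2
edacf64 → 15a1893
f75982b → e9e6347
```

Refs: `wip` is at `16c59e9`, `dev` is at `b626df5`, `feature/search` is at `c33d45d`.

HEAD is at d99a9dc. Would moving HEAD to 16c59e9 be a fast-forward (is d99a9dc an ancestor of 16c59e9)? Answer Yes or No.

A fast-forward from d99a9dc to 16c59e9 is possible iff d99a9dc is an ancestor of 16c59e9.
Ancestors of 16c59e9: {15a1893, 16c59e9, 17fc3c2, 1cbe1e0, 23749a0, 3cbb9a7, 3f3996d, 49c8e33, 5e7207f, 662d0d8, ab32637, b626df5, b89bab2, c33d45d, d99a9dc, e26bbb4, e9e6347, edacf64, f75982b, f7ef1ef}.
d99a9dc is among them, so fast-forward is possible.

Yes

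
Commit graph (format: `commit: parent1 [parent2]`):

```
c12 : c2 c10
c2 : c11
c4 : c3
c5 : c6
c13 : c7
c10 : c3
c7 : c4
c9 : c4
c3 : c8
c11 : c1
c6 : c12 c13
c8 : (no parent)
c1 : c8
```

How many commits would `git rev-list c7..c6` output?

7

Reachable from c6: {c1, c10, c11, c12, c13, c2, c3, c4, c6, c7, c8}.
Reachable from c7: {c3, c4, c7, c8}.
In c6's history but not c7's: {c1, c10, c11, c12, c13, c2, c6} — 7 commits.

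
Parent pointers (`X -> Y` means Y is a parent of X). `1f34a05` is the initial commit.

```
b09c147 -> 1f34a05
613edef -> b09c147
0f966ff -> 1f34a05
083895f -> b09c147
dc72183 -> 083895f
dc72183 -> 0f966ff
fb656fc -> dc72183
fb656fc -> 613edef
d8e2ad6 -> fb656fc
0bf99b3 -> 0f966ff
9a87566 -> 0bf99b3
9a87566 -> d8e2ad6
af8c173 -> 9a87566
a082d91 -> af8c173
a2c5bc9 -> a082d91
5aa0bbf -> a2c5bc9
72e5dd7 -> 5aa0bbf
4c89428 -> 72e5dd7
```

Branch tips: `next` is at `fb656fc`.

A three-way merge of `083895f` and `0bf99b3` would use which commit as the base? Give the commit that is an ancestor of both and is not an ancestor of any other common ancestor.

Ancestors of 083895f: {083895f, 1f34a05, b09c147}.
Ancestors of 0bf99b3: {0bf99b3, 0f966ff, 1f34a05}.
Common ancestors: {1f34a05}.
The only common ancestor is 1f34a05, so it is the merge base.

1f34a05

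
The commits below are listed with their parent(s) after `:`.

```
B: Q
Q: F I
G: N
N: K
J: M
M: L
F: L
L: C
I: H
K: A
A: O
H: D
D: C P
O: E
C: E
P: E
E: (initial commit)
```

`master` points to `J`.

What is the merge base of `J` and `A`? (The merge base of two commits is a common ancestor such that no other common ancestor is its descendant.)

E

Ancestors of J: {C, E, J, L, M}.
Ancestors of A: {A, E, O}.
Common ancestors: {E}.
The only common ancestor is E, so it is the merge base.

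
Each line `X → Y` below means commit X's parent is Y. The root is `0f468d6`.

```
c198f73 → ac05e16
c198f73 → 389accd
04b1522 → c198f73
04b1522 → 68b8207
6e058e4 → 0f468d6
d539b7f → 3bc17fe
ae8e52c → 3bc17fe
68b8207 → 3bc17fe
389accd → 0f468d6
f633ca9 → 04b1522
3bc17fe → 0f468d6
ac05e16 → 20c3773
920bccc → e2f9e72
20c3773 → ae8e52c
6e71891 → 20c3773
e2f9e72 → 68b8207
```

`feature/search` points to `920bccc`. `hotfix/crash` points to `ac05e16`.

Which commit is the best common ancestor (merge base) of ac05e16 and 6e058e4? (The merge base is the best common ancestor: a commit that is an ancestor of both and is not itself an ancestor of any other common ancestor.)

0f468d6

Ancestors of ac05e16: {0f468d6, 20c3773, 3bc17fe, ac05e16, ae8e52c}.
Ancestors of 6e058e4: {0f468d6, 6e058e4}.
Common ancestors: {0f468d6}.
The only common ancestor is 0f468d6, so it is the merge base.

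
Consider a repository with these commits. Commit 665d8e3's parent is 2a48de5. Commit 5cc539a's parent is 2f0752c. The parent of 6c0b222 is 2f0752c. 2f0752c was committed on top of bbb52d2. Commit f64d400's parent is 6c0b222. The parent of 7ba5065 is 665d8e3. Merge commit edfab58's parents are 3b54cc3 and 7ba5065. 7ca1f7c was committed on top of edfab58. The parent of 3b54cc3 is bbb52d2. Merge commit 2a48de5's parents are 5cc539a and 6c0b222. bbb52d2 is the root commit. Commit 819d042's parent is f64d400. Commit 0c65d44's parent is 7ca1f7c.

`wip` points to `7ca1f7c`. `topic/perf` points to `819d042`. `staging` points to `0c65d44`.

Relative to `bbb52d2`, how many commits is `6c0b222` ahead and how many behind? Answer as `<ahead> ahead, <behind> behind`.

Reachable from 6c0b222: {2f0752c, 6c0b222, bbb52d2}.
Reachable from bbb52d2: {bbb52d2}.
Only in 6c0b222's history (ahead): {2f0752c, 6c0b222} — 2.
Only in bbb52d2's history (behind): {} — 0.

2 ahead, 0 behind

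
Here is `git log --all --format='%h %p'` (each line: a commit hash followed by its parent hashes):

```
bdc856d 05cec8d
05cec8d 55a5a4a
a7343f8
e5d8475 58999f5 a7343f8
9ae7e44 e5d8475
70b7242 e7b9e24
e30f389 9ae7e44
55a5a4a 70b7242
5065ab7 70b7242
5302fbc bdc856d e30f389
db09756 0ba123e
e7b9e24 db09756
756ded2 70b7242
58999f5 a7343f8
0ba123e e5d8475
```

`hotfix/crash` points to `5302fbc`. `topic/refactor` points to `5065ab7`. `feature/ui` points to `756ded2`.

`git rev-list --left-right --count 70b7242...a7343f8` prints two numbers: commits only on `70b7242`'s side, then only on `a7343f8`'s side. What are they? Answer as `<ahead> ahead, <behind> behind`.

Reachable from 70b7242: {0ba123e, 58999f5, 70b7242, a7343f8, db09756, e5d8475, e7b9e24}.
Reachable from a7343f8: {a7343f8}.
Only in 70b7242's history (ahead): {0ba123e, 58999f5, 70b7242, db09756, e5d8475, e7b9e24} — 6.
Only in a7343f8's history (behind): {} — 0.

6 ahead, 0 behind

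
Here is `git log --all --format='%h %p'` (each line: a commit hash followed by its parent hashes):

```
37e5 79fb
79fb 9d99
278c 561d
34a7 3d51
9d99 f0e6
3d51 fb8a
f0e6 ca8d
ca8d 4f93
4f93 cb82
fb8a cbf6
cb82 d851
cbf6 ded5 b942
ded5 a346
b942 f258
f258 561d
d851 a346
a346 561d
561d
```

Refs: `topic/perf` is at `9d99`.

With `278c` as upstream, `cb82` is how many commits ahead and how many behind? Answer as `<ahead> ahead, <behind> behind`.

3 ahead, 1 behind

Reachable from cb82: {561d, a346, cb82, d851}.
Reachable from 278c: {278c, 561d}.
Only in cb82's history (ahead): {a346, cb82, d851} — 3.
Only in 278c's history (behind): {278c} — 1.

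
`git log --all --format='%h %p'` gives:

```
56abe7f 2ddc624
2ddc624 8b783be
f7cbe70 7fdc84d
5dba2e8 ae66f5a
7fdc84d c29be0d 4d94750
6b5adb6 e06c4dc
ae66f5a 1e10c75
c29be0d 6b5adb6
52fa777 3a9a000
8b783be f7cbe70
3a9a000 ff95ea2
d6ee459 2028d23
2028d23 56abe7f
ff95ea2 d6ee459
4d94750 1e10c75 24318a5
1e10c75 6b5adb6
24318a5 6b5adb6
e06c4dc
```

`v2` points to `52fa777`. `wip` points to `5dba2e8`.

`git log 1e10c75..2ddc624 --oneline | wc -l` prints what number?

Reachable from 2ddc624: {1e10c75, 24318a5, 2ddc624, 4d94750, 6b5adb6, 7fdc84d, 8b783be, c29be0d, e06c4dc, f7cbe70}.
Reachable from 1e10c75: {1e10c75, 6b5adb6, e06c4dc}.
In 2ddc624's history but not 1e10c75's: {24318a5, 2ddc624, 4d94750, 7fdc84d, 8b783be, c29be0d, f7cbe70} — 7 commits.

7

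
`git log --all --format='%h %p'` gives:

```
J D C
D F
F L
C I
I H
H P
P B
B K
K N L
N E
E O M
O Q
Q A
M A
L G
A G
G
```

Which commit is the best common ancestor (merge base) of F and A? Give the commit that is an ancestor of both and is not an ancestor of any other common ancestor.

Ancestors of F: {F, G, L}.
Ancestors of A: {A, G}.
Common ancestors: {G}.
The only common ancestor is G, so it is the merge base.

G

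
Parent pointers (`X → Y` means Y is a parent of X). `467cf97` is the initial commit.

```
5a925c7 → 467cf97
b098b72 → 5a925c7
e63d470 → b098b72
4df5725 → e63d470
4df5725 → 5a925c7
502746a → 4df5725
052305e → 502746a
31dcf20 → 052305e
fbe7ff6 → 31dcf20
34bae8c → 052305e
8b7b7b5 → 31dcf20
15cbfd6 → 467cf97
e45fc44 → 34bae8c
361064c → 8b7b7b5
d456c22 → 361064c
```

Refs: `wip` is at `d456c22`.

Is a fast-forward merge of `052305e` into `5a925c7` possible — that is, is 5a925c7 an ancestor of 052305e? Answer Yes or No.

Yes

A fast-forward from 5a925c7 to 052305e is possible iff 5a925c7 is an ancestor of 052305e.
Ancestors of 052305e: {052305e, 467cf97, 4df5725, 502746a, 5a925c7, b098b72, e63d470}.
5a925c7 is among them, so fast-forward is possible.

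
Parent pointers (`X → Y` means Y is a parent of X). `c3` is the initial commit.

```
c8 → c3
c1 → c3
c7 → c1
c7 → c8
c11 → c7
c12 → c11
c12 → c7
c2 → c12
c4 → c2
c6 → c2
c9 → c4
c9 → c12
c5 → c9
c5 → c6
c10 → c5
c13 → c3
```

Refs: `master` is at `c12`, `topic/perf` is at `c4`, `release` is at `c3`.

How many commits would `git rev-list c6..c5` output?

Reachable from c5: {c1, c11, c12, c2, c3, c4, c5, c6, c7, c8, c9}.
Reachable from c6: {c1, c11, c12, c2, c3, c6, c7, c8}.
In c5's history but not c6's: {c4, c5, c9} — 3 commits.

3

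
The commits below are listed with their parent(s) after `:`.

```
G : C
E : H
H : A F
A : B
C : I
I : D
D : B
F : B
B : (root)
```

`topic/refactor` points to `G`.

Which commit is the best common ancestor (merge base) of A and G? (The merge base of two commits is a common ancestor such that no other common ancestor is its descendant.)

Ancestors of A: {A, B}.
Ancestors of G: {B, C, D, G, I}.
Common ancestors: {B}.
The only common ancestor is B, so it is the merge base.

B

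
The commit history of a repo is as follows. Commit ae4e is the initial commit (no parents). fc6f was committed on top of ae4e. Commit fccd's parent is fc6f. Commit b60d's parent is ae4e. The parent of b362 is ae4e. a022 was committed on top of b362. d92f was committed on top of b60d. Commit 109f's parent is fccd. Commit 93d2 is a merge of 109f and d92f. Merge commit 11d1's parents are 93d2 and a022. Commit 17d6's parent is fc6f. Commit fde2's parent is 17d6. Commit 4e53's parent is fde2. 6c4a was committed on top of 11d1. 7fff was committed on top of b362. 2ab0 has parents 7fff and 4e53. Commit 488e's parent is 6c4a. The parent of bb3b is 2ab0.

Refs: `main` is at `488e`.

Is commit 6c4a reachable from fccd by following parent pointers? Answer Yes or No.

No

Ancestors of fccd: {ae4e, fc6f, fccd}.
6c4a is not in that set, so it is not an ancestor of fccd.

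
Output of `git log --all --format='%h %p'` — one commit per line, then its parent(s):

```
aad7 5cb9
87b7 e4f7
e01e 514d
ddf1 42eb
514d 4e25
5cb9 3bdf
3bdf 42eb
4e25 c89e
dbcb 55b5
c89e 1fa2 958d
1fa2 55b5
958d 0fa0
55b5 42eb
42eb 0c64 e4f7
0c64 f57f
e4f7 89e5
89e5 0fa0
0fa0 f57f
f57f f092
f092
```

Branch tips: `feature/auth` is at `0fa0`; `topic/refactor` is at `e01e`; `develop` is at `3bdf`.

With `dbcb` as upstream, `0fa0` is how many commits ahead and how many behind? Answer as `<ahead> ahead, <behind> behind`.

Reachable from 0fa0: {0fa0, f092, f57f}.
Reachable from dbcb: {0c64, 0fa0, 42eb, 55b5, 89e5, dbcb, e4f7, f092, f57f}.
Only in 0fa0's history (ahead): {} — 0.
Only in dbcb's history (behind): {0c64, 42eb, 55b5, 89e5, dbcb, e4f7} — 6.

0 ahead, 6 behind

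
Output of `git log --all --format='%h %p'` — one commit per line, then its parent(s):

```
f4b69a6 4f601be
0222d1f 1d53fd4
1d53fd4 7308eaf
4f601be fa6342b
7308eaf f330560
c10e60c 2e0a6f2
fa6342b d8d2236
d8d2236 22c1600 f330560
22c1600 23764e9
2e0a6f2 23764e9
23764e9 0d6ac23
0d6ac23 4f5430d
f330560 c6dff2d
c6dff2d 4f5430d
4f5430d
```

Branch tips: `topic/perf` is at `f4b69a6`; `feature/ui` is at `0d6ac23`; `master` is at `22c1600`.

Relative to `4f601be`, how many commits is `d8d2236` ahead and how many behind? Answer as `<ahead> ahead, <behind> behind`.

Reachable from d8d2236: {0d6ac23, 22c1600, 23764e9, 4f5430d, c6dff2d, d8d2236, f330560}.
Reachable from 4f601be: {0d6ac23, 22c1600, 23764e9, 4f5430d, 4f601be, c6dff2d, d8d2236, f330560, fa6342b}.
Only in d8d2236's history (ahead): {} — 0.
Only in 4f601be's history (behind): {4f601be, fa6342b} — 2.

0 ahead, 2 behind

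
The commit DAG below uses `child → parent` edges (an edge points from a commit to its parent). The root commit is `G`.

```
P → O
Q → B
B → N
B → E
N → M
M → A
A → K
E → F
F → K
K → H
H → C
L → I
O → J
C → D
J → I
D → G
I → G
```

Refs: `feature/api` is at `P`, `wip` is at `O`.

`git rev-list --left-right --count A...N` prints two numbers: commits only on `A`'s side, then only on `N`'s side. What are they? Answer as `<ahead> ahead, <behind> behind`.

Reachable from A: {A, C, D, G, H, K}.
Reachable from N: {A, C, D, G, H, K, M, N}.
Only in A's history (ahead): {} — 0.
Only in N's history (behind): {M, N} — 2.

0 ahead, 2 behind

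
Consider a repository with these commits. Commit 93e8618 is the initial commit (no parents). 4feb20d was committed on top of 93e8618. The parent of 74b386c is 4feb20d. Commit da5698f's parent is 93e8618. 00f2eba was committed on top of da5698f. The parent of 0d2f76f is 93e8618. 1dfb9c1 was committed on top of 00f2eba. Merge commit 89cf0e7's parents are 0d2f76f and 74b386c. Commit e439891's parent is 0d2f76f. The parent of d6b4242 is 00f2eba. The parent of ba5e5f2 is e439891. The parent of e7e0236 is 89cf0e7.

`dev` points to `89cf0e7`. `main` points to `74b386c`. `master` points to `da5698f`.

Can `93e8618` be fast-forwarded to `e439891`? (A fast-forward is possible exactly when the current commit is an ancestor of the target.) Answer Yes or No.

A fast-forward from 93e8618 to e439891 is possible iff 93e8618 is an ancestor of e439891.
Ancestors of e439891: {0d2f76f, 93e8618, e439891}.
93e8618 is among them, so fast-forward is possible.

Yes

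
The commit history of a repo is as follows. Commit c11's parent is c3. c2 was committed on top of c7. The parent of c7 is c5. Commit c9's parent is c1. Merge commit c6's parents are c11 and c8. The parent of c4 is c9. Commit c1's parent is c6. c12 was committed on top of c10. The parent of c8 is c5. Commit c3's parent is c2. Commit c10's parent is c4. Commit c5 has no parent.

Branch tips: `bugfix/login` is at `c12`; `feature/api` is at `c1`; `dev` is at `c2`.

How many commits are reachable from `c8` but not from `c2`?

1

Reachable from c8: {c5, c8}.
Reachable from c2: {c2, c5, c7}.
In c8's history but not c2's: {c8} — 1 commit.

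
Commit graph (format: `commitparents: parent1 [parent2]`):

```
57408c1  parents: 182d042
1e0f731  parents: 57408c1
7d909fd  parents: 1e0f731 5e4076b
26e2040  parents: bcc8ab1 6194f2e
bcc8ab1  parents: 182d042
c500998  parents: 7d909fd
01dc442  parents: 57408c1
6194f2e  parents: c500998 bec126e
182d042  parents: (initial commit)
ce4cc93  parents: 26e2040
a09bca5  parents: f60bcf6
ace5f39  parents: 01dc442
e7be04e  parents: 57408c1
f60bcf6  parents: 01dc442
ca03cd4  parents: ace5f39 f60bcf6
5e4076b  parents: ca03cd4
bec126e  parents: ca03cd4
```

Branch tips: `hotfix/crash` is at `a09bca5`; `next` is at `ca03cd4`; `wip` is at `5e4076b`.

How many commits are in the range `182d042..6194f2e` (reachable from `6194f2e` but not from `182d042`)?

Reachable from 6194f2e: {01dc442, 182d042, 1e0f731, 57408c1, 5e4076b, 6194f2e, 7d909fd, ace5f39, bec126e, c500998, ca03cd4, f60bcf6}.
Reachable from 182d042: {182d042}.
In 6194f2e's history but not 182d042's: {01dc442, 1e0f731, 57408c1, 5e4076b, 6194f2e, 7d909fd, ace5f39, bec126e, c500998, ca03cd4, f60bcf6} — 11 commits.

11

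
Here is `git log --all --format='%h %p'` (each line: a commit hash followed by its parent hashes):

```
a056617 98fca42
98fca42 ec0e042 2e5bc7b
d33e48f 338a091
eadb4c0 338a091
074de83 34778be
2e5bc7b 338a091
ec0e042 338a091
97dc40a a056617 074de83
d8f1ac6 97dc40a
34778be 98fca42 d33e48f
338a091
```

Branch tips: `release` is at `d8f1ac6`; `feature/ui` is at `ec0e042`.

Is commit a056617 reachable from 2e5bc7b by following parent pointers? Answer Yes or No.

Ancestors of 2e5bc7b: {2e5bc7b, 338a091}.
a056617 is not in that set, so it is not an ancestor of 2e5bc7b.

No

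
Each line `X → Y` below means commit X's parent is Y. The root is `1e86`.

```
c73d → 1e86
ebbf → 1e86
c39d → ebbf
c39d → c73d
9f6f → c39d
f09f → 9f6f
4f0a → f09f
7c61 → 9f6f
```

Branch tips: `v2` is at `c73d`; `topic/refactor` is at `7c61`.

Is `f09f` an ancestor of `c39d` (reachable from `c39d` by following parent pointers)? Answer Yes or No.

Ancestors of c39d: {1e86, c39d, c73d, ebbf}.
f09f is not in that set, so it is not an ancestor of c39d.

No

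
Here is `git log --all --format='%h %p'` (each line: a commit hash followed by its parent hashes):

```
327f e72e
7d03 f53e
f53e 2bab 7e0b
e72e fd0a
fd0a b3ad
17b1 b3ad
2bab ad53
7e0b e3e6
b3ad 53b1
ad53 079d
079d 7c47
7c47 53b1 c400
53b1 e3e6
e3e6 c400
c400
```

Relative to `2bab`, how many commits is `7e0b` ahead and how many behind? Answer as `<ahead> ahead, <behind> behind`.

Reachable from 7e0b: {7e0b, c400, e3e6}.
Reachable from 2bab: {079d, 2bab, 53b1, 7c47, ad53, c400, e3e6}.
Only in 7e0b's history (ahead): {7e0b} — 1.
Only in 2bab's history (behind): {079d, 2bab, 53b1, 7c47, ad53} — 5.

1 ahead, 5 behind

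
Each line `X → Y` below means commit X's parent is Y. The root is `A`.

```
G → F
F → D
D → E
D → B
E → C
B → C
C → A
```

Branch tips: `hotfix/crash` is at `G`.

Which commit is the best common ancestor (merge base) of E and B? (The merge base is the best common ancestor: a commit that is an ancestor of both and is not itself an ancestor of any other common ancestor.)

Ancestors of E: {A, C, E}.
Ancestors of B: {A, B, C}.
Common ancestors: {A, C}.
Among these, C is not an ancestor of any other common ancestor — it is the merge base.

C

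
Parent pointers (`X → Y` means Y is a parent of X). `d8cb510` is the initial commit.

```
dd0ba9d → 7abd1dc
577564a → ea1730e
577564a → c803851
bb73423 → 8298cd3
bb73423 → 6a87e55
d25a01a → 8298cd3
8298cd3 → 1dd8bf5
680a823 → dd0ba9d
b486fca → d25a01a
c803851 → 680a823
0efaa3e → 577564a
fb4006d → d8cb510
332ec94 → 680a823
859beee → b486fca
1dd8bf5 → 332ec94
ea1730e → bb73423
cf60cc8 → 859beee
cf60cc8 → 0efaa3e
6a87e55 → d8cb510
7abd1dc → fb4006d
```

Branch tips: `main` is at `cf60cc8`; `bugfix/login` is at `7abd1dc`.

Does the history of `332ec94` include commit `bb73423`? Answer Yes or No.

Ancestors of 332ec94: {332ec94, 680a823, 7abd1dc, d8cb510, dd0ba9d, fb4006d}.
bb73423 is not in that set, so it is not an ancestor of 332ec94.

No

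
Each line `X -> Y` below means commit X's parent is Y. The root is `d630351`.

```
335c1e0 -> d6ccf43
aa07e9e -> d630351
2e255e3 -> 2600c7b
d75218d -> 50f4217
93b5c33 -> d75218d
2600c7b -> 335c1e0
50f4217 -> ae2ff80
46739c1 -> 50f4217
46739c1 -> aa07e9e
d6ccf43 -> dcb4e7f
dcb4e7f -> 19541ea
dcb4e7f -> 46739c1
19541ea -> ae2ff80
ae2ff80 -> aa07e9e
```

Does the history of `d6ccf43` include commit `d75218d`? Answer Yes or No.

Ancestors of d6ccf43: {19541ea, 46739c1, 50f4217, aa07e9e, ae2ff80, d630351, d6ccf43, dcb4e7f}.
d75218d is not in that set, so it is not an ancestor of d6ccf43.

No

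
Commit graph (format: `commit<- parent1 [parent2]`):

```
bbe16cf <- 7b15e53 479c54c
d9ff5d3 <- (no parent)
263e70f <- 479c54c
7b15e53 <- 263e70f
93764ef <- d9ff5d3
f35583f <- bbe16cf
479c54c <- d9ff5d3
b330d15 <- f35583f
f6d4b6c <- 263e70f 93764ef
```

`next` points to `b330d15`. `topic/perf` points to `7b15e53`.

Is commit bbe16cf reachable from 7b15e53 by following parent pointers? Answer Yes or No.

Ancestors of 7b15e53: {263e70f, 479c54c, 7b15e53, d9ff5d3}.
bbe16cf is not in that set, so it is not an ancestor of 7b15e53.

No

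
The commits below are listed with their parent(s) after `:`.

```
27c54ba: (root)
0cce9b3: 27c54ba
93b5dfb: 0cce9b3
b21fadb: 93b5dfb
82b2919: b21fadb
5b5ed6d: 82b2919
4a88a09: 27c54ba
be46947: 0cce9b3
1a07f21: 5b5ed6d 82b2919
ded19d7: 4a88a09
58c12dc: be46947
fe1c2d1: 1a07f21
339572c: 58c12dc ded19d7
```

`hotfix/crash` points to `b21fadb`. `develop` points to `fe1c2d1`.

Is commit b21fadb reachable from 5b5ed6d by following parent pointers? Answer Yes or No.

Ancestors of 5b5ed6d (commits reachable by following parents): {0cce9b3, 27c54ba, 5b5ed6d, 82b2919, 93b5dfb, b21fadb}.
b21fadb is in that set, so it is an ancestor of 5b5ed6d.

Yes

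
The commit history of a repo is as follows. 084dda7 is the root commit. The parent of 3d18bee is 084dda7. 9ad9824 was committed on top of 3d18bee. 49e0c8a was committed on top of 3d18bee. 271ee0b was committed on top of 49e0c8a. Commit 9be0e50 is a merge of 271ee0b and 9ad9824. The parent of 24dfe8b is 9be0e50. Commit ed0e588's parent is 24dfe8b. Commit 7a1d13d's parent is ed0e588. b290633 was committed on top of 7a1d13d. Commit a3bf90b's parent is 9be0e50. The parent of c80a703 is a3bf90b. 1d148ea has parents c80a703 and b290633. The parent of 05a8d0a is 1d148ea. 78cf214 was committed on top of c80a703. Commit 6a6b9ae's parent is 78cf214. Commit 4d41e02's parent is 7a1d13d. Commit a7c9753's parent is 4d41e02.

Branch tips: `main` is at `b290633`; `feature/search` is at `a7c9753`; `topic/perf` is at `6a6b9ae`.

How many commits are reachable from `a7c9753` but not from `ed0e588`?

Reachable from a7c9753: {084dda7, 24dfe8b, 271ee0b, 3d18bee, 49e0c8a, 4d41e02, 7a1d13d, 9ad9824, 9be0e50, a7c9753, ed0e588}.
Reachable from ed0e588: {084dda7, 24dfe8b, 271ee0b, 3d18bee, 49e0c8a, 9ad9824, 9be0e50, ed0e588}.
In a7c9753's history but not ed0e588's: {4d41e02, 7a1d13d, a7c9753} — 3 commits.

3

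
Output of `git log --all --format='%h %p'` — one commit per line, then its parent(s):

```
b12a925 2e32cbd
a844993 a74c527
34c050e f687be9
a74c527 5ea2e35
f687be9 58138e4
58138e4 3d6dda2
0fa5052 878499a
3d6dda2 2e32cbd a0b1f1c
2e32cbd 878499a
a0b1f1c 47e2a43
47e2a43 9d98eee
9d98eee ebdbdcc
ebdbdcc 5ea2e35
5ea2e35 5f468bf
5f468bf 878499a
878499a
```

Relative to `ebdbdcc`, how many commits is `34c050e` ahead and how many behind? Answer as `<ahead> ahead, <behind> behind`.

Reachable from 34c050e: {2e32cbd, 34c050e, 3d6dda2, 47e2a43, 58138e4, 5ea2e35, 5f468bf, 878499a, 9d98eee, a0b1f1c, ebdbdcc, f687be9}.
Reachable from ebdbdcc: {5ea2e35, 5f468bf, 878499a, ebdbdcc}.
Only in 34c050e's history (ahead): {2e32cbd, 34c050e, 3d6dda2, 47e2a43, 58138e4, 9d98eee, a0b1f1c, f687be9} — 8.
Only in ebdbdcc's history (behind): {} — 0.

8 ahead, 0 behind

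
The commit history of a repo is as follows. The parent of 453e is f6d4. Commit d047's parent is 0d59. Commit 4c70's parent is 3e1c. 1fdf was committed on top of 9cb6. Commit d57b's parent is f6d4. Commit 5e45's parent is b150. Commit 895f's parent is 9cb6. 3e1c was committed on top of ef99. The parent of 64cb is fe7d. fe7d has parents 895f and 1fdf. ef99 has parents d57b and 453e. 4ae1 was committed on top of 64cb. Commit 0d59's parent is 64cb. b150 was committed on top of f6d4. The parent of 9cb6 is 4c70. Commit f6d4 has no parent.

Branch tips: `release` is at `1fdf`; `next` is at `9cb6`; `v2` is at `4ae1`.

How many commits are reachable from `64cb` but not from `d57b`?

9

Reachable from 64cb: {1fdf, 3e1c, 453e, 4c70, 64cb, 895f, 9cb6, d57b, ef99, f6d4, fe7d}.
Reachable from d57b: {d57b, f6d4}.
In 64cb's history but not d57b's: {1fdf, 3e1c, 453e, 4c70, 64cb, 895f, 9cb6, ef99, fe7d} — 9 commits.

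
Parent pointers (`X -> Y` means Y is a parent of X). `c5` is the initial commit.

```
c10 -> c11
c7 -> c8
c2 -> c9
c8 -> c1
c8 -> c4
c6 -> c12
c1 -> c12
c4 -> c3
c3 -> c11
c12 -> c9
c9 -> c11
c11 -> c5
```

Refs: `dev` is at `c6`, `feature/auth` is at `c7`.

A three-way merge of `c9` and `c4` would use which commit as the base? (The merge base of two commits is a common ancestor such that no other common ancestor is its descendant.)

Ancestors of c9: {c11, c5, c9}.
Ancestors of c4: {c11, c3, c4, c5}.
Common ancestors: {c11, c5}.
Among these, c11 is not an ancestor of any other common ancestor — it is the merge base.

c11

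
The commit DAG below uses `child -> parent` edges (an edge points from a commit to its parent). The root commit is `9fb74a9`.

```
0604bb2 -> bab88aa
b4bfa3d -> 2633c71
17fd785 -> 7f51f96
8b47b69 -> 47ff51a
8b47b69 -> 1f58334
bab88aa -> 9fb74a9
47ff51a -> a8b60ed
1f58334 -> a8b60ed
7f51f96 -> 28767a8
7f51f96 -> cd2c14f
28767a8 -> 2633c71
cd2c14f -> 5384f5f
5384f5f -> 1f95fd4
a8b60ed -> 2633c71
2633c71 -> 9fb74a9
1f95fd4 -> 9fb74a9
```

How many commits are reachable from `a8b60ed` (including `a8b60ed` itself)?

Walking parent pointers from a8b60ed: reachable set = {2633c71, 9fb74a9, a8b60ed}.
That is 3 commits.

3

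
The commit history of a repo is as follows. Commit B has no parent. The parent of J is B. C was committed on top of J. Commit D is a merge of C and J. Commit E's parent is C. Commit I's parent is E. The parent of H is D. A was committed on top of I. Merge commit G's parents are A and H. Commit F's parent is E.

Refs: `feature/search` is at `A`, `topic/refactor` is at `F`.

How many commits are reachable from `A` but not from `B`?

5

Reachable from A: {A, B, C, E, I, J}.
Reachable from B: {B}.
In A's history but not B's: {A, C, E, I, J} — 5 commits.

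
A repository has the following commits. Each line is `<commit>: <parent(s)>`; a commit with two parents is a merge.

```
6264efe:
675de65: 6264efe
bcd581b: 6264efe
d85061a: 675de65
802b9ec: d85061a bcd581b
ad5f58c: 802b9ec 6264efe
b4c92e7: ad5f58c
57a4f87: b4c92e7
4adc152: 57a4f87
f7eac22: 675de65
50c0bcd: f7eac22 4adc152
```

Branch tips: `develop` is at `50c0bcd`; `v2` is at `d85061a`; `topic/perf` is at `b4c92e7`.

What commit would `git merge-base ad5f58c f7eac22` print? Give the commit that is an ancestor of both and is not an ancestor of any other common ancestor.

Ancestors of ad5f58c: {6264efe, 675de65, 802b9ec, ad5f58c, bcd581b, d85061a}.
Ancestors of f7eac22: {6264efe, 675de65, f7eac22}.
Common ancestors: {6264efe, 675de65}.
Among these, 675de65 is not an ancestor of any other common ancestor — it is the merge base.

675de65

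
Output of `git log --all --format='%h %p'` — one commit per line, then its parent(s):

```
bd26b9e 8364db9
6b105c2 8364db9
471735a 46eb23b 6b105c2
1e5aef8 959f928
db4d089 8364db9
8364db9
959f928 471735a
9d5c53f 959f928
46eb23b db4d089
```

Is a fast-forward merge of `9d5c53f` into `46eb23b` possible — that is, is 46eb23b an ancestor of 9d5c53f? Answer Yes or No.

Yes

A fast-forward from 46eb23b to 9d5c53f is possible iff 46eb23b is an ancestor of 9d5c53f.
Ancestors of 9d5c53f: {46eb23b, 471735a, 6b105c2, 8364db9, 959f928, 9d5c53f, db4d089}.
46eb23b is among them, so fast-forward is possible.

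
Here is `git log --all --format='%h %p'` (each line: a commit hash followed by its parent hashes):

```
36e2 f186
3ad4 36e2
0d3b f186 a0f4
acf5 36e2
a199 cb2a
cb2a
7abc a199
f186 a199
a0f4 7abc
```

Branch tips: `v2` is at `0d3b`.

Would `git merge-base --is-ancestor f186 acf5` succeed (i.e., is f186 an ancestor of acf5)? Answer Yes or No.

Yes

Ancestors of acf5 (commits reachable by following parents): {36e2, a199, acf5, cb2a, f186}.
f186 is in that set, so it is an ancestor of acf5.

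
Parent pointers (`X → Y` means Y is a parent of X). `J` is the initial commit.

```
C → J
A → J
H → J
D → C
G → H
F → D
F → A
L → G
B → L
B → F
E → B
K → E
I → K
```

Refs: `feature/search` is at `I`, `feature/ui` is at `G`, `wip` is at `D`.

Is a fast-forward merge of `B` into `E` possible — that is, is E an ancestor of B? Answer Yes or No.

A fast-forward from E to B is possible iff E is an ancestor of B.
Ancestors of B: {A, B, C, D, F, G, H, J, L}.
E is not among them, so fast-forward is not possible.

No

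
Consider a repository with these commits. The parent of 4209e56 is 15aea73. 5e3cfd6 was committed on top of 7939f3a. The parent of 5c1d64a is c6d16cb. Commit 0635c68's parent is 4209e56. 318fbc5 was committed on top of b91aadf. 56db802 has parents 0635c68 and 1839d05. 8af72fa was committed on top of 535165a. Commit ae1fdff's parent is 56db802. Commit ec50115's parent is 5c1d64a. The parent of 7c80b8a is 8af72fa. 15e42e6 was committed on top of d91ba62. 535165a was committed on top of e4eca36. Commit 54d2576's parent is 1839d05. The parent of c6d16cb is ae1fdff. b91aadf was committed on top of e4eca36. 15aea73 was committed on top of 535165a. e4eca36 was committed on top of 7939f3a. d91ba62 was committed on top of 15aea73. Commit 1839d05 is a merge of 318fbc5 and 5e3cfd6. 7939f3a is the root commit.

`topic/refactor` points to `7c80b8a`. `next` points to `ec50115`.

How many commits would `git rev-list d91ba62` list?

5

Walking parent pointers from d91ba62: reachable set = {15aea73, 535165a, 7939f3a, d91ba62, e4eca36}.
That is 5 commits.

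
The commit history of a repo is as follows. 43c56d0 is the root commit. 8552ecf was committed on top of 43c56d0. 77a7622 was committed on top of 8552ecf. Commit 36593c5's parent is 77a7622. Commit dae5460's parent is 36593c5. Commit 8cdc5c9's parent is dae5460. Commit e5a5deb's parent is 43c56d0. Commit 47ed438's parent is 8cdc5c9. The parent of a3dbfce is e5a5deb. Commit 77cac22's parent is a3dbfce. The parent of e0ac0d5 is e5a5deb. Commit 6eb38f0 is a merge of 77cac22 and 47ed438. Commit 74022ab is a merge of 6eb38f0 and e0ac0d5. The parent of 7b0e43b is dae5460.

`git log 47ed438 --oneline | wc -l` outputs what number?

7

Walking parent pointers from 47ed438: reachable set = {36593c5, 43c56d0, 47ed438, 77a7622, 8552ecf, 8cdc5c9, dae5460}.
That is 7 commits.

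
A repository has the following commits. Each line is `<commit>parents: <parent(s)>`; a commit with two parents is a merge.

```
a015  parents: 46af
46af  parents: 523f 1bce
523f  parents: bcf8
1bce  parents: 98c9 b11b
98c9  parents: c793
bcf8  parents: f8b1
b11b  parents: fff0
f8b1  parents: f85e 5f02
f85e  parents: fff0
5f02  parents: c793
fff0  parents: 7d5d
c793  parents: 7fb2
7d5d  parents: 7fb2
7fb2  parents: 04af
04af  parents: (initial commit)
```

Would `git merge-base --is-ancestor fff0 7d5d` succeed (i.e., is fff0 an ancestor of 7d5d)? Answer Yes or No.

No

Ancestors of 7d5d: {04af, 7d5d, 7fb2}.
fff0 is not in that set, so it is not an ancestor of 7d5d.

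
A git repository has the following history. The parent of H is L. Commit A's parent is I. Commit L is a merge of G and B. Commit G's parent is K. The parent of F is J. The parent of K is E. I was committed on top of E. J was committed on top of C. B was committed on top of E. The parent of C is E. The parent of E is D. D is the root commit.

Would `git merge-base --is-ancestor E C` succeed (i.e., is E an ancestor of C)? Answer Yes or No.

Ancestors of C (commits reachable by following parents): {C, D, E}.
E is in that set, so it is an ancestor of C.

Yes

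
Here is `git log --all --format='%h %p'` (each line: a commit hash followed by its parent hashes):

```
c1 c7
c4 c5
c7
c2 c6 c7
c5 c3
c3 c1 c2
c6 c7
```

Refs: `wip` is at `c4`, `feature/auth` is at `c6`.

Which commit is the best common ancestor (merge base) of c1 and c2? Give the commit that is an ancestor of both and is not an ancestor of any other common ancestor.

Ancestors of c1: {c1, c7}.
Ancestors of c2: {c2, c6, c7}.
Common ancestors: {c7}.
The only common ancestor is c7, so it is the merge base.

c7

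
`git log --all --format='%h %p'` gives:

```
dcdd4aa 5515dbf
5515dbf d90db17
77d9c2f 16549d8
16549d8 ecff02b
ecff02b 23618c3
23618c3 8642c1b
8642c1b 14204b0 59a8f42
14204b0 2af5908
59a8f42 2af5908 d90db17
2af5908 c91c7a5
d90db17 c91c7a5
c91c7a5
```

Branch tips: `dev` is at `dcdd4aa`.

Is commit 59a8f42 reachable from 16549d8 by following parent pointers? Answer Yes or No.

Ancestors of 16549d8 (commits reachable by following parents): {14204b0, 16549d8, 23618c3, 2af5908, 59a8f42, 8642c1b, c91c7a5, d90db17, ecff02b}.
59a8f42 is in that set, so it is an ancestor of 16549d8.

Yes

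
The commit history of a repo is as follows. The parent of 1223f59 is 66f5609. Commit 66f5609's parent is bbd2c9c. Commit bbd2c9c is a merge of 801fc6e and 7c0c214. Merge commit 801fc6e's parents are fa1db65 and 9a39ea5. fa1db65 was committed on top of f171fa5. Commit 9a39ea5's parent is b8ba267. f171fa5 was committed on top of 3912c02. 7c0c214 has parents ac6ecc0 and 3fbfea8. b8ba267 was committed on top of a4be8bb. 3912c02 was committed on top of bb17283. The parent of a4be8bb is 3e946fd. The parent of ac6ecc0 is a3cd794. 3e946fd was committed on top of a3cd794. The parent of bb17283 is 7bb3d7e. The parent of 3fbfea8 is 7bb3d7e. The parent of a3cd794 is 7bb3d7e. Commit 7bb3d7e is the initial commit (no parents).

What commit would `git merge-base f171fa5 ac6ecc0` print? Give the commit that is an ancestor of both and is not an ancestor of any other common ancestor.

Ancestors of f171fa5: {3912c02, 7bb3d7e, bb17283, f171fa5}.
Ancestors of ac6ecc0: {7bb3d7e, a3cd794, ac6ecc0}.
Common ancestors: {7bb3d7e}.
The only common ancestor is 7bb3d7e, so it is the merge base.

7bb3d7e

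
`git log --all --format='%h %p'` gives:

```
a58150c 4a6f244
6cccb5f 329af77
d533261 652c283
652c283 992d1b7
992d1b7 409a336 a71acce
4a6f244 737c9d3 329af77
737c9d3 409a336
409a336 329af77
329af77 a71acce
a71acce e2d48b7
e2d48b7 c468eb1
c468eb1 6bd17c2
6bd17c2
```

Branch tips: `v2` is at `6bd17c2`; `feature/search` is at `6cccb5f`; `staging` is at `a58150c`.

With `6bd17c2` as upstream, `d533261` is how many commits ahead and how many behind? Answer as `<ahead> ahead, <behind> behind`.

8 ahead, 0 behind

Reachable from d533261: {329af77, 409a336, 652c283, 6bd17c2, 992d1b7, a71acce, c468eb1, d533261, e2d48b7}.
Reachable from 6bd17c2: {6bd17c2}.
Only in d533261's history (ahead): {329af77, 409a336, 652c283, 992d1b7, a71acce, c468eb1, d533261, e2d48b7} — 8.
Only in 6bd17c2's history (behind): {} — 0.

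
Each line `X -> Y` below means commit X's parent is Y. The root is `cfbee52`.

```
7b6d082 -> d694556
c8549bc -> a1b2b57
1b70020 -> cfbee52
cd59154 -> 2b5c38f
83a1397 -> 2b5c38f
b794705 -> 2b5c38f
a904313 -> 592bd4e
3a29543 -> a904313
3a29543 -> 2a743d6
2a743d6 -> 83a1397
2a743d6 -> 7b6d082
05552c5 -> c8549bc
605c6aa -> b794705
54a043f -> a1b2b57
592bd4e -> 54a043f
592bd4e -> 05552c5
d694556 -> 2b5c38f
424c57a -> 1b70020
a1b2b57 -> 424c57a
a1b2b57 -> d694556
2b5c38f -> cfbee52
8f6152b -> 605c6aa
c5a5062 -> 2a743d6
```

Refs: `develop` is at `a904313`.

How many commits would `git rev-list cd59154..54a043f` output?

Reachable from 54a043f: {1b70020, 2b5c38f, 424c57a, 54a043f, a1b2b57, cfbee52, d694556}.
Reachable from cd59154: {2b5c38f, cd59154, cfbee52}.
In 54a043f's history but not cd59154's: {1b70020, 424c57a, 54a043f, a1b2b57, d694556} — 5 commits.

5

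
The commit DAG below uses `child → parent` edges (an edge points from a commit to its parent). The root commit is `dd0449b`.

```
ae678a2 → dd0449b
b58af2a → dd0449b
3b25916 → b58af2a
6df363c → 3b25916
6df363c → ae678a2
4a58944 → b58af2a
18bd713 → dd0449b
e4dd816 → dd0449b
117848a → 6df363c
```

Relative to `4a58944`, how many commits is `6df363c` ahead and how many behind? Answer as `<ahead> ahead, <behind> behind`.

3 ahead, 1 behind

Reachable from 6df363c: {3b25916, 6df363c, ae678a2, b58af2a, dd0449b}.
Reachable from 4a58944: {4a58944, b58af2a, dd0449b}.
Only in 6df363c's history (ahead): {3b25916, 6df363c, ae678a2} — 3.
Only in 4a58944's history (behind): {4a58944} — 1.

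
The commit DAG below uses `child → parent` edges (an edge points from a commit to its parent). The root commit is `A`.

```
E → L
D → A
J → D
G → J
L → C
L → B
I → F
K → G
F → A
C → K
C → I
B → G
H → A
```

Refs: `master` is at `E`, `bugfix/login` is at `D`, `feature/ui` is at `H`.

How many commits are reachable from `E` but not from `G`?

Reachable from E: {A, B, C, D, E, F, G, I, J, K, L}.
Reachable from G: {A, D, G, J}.
In E's history but not G's: {B, C, E, F, I, K, L} — 7 commits.

7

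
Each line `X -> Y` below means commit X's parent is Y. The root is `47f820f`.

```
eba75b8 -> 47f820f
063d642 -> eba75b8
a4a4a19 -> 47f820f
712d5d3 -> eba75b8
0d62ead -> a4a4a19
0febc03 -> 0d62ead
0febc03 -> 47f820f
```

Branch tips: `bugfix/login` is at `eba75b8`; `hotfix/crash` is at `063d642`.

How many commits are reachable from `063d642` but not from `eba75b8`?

Reachable from 063d642: {063d642, 47f820f, eba75b8}.
Reachable from eba75b8: {47f820f, eba75b8}.
In 063d642's history but not eba75b8's: {063d642} — 1 commit.

1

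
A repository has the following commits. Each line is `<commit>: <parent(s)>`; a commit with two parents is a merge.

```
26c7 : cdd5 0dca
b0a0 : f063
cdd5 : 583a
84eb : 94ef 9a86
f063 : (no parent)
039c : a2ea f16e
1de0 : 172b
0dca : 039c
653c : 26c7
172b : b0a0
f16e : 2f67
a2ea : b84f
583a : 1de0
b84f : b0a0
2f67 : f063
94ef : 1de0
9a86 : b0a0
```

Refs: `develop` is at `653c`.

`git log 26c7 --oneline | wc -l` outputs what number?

Walking parent pointers from 26c7: reachable set = {039c, 0dca, 172b, 1de0, 26c7, 2f67, 583a, a2ea, b0a0, b84f, cdd5, f063, f16e}.
That is 13 commits.

13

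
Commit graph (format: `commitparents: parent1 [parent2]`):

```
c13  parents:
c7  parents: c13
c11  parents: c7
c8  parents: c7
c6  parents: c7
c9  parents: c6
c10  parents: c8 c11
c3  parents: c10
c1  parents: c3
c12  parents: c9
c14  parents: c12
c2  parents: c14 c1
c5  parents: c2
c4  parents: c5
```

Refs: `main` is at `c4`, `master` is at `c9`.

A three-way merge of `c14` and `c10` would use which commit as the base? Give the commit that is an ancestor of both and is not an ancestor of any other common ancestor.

c7

Ancestors of c14: {c12, c13, c14, c6, c7, c9}.
Ancestors of c10: {c10, c11, c13, c7, c8}.
Common ancestors: {c13, c7}.
Among these, c7 is not an ancestor of any other common ancestor — it is the merge base.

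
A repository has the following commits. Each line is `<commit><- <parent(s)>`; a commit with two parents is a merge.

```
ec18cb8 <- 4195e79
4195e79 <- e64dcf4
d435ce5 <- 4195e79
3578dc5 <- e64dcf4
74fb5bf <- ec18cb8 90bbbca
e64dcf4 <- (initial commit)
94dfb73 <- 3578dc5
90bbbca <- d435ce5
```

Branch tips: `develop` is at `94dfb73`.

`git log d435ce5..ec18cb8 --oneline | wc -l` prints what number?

Reachable from ec18cb8: {4195e79, e64dcf4, ec18cb8}.
Reachable from d435ce5: {4195e79, d435ce5, e64dcf4}.
In ec18cb8's history but not d435ce5's: {ec18cb8} — 1 commit.

1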